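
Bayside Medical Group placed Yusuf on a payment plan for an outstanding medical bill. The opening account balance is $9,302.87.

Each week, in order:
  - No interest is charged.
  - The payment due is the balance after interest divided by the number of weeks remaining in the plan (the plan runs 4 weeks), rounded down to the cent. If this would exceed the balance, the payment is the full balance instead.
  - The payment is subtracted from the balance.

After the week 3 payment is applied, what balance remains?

Week 1: opening $9,302.87; payment $2,325.71; balance $6,977.16
Week 2: opening $6,977.16; payment $2,325.72; balance $4,651.44
Week 3: opening $4,651.44; payment $2,325.72; balance $2,325.72

$2,325.72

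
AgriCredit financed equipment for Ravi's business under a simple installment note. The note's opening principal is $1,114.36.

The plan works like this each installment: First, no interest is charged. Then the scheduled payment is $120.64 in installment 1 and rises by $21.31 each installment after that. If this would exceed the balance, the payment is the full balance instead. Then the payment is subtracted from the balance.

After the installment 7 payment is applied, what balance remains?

Installment 1: opening $1,114.36; payment $120.64; balance $993.72
Installment 2: opening $993.72; payment $141.95; balance $851.77
Installment 3: opening $851.77; payment $163.26; balance $688.51
Installment 4: opening $688.51; payment $184.57; balance $503.94
Installment 5: opening $503.94; payment $205.88; balance $298.06
Installment 6: opening $298.06; payment $227.19; balance $70.87
Installment 7: opening $70.87; payment $70.87; balance $0.00

$0.00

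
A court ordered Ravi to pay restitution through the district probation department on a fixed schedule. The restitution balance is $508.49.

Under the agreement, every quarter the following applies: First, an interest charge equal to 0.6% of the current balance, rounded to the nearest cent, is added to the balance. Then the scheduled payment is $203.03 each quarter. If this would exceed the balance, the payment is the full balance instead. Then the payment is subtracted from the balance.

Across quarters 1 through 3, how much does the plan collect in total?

Quarter 1: opening $508.49; interest $3.05 → $511.54; payment $203.03; balance $308.51
Quarter 2: opening $308.51; interest $1.85 → $310.36; payment $203.03; balance $107.33
Quarter 3: opening $107.33; interest $0.64 → $107.97; payment $107.97; balance $0.00
Total paid: $514.03

$514.03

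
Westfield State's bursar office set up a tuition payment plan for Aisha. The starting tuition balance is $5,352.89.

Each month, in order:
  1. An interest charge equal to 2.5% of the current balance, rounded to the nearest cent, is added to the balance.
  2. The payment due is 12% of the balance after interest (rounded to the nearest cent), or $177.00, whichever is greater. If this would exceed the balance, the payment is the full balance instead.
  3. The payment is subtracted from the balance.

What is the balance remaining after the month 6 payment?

$2,882.89

Month 1: $5,352.89 +$133.82 interest = $5,486.71; pay $658.41 → $4,828.30
Month 2: $4,828.30 +$120.71 interest = $4,949.01; pay $593.88 → $4,355.13
Month 3: $4,355.13 +$108.88 interest = $4,464.01; pay $535.68 → $3,928.33
Month 4: $3,928.33 +$98.21 interest = $4,026.54; pay $483.18 → $3,543.36
Month 5: $3,543.36 +$88.58 interest = $3,631.94; pay $435.83 → $3,196.11
Month 6: $3,196.11 +$79.90 interest = $3,276.01; pay $393.12 → $2,882.89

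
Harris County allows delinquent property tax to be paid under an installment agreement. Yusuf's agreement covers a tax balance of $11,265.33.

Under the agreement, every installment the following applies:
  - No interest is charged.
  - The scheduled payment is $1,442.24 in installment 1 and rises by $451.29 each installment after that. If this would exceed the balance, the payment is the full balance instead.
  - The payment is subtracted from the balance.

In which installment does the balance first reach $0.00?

# | Opening | Payment | End bal
1 | $11,265.33 | $1,442.24 | $9,823.09
2 | $9,823.09 | $1,893.53 | $7,929.56
3 | $7,929.56 | $2,344.82 | $5,584.74
4 | $5,584.74 | $2,796.11 | $2,788.63
5 | $2,788.63 | $2,788.63 | $0.00
Balance reaches $0.00 in installment 5.

5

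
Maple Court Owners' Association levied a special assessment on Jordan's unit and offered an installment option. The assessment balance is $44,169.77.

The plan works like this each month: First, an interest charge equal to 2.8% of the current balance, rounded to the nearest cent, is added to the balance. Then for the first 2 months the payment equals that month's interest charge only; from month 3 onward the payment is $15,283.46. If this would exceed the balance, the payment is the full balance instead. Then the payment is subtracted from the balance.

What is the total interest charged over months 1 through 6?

# | Opening | Interest | Payment | End bal
1 | $44,169.77 | $1,236.75 | $1,236.75 | $44,169.77
2 | $44,169.77 | $1,236.75 | $1,236.75 | $44,169.77
3 | $44,169.77 | $1,236.75 | $15,283.46 | $30,123.06
4 | $30,123.06 | $843.45 | $15,283.46 | $15,683.05
5 | $15,683.05 | $439.13 | $15,283.46 | $838.72
6 | $838.72 | $23.48 | $862.20 | $0.00
Total interest: $1,236.75 + $1,236.75 + $1,236.75 + $843.45 + $439.13 + $23.48 = $5,016.31

$5,016.31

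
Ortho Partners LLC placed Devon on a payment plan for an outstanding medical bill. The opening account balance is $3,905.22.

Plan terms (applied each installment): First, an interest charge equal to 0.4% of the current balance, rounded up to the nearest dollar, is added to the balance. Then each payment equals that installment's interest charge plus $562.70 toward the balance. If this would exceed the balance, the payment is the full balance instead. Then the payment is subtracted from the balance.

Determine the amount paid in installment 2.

$576.70

# | Opening | Interest | Payment | End bal
1 | $3,905.22 | $16.00 | $578.70 | $3,342.52
2 | $3,342.52 | $14.00 | $576.70 | $2,779.82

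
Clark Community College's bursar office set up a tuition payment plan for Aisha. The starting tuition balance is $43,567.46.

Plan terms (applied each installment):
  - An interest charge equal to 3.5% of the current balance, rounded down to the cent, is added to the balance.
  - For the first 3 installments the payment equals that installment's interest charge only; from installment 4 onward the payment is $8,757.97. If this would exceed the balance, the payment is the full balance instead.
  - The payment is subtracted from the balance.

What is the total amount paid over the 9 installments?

Installment 1: opening $43,567.46; interest $1,524.86 → $45,092.32; payment $1,524.86; balance $43,567.46
Installment 2: opening $43,567.46; interest $1,524.86 → $45,092.32; payment $1,524.86; balance $43,567.46
Installment 3: opening $43,567.46; interest $1,524.86 → $45,092.32; payment $1,524.86; balance $43,567.46
Installment 4: opening $43,567.46; interest $1,524.86 → $45,092.32; payment $8,757.97; balance $36,334.35
Installment 5: opening $36,334.35; interest $1,271.70 → $37,606.05; payment $8,757.97; balance $28,848.08
Installment 6: opening $28,848.08; interest $1,009.68 → $29,857.76; payment $8,757.97; balance $21,099.79
Installment 7: opening $21,099.79; interest $738.49 → $21,838.28; payment $8,757.97; balance $13,080.31
Installment 8: opening $13,080.31; interest $457.81 → $13,538.12; payment $8,757.97; balance $4,780.15
Installment 9: opening $4,780.15; interest $167.30 → $4,947.45; payment $4,947.45; balance $0.00
Total paid: $53,311.88

$53,311.88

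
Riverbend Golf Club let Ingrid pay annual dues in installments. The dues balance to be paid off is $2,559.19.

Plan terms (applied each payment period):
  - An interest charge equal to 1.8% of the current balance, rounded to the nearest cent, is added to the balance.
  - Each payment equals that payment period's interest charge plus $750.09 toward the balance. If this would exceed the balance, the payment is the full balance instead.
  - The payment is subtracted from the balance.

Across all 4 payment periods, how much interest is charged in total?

Payment period 1: opening $2,559.19; interest $46.07 → $2,605.26; payment $796.16; balance $1,809.10
Payment period 2: opening $1,809.10; interest $32.56 → $1,841.66; payment $782.65; balance $1,059.01
Payment period 3: opening $1,059.01; interest $19.06 → $1,078.07; payment $769.15; balance $308.92
Payment period 4: opening $308.92; interest $5.56 → $314.48; payment $314.48; balance $0.00
Total interest: $46.07 + $32.56 + $19.06 + $5.56 = $103.25

$103.25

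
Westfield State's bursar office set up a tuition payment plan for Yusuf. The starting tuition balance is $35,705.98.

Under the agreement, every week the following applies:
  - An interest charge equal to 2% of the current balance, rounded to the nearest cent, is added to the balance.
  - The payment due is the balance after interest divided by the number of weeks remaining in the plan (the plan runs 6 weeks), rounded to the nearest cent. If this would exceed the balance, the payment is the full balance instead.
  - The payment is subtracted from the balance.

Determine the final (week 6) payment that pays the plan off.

$6,701.78

Week 1: opening $35,705.98; interest $714.12 → $36,420.10; payment $6,070.02; balance $30,350.08
Week 2: opening $30,350.08; interest $607.00 → $30,957.08; payment $6,191.42; balance $24,765.66
Week 3: opening $24,765.66; interest $495.31 → $25,260.97; payment $6,315.24; balance $18,945.73
Week 4: opening $18,945.73; interest $378.91 → $19,324.64; payment $6,441.55; balance $12,883.09
Week 5: opening $12,883.09; interest $257.66 → $13,140.75; payment $6,570.38; balance $6,570.37
Week 6: opening $6,570.37; interest $131.41 → $6,701.78; payment $6,701.78; balance $0.00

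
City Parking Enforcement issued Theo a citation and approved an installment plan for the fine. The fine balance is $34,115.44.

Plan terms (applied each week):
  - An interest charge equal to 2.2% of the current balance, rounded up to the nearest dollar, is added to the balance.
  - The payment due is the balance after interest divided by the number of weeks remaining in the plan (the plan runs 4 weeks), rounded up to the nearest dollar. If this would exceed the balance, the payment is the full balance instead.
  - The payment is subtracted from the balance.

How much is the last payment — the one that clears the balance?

$9,304.44

Week 1: $34,115.44 +$751.00 interest = $34,866.44; pay $8,717.00 → $26,149.44
Week 2: $26,149.44 +$576.00 interest = $26,725.44; pay $8,909.00 → $17,816.44
Week 3: $17,816.44 +$392.00 interest = $18,208.44; pay $9,105.00 → $9,103.44
Week 4: $9,103.44 +$201.00 interest = $9,304.44; pay $9,304.44 → $0.00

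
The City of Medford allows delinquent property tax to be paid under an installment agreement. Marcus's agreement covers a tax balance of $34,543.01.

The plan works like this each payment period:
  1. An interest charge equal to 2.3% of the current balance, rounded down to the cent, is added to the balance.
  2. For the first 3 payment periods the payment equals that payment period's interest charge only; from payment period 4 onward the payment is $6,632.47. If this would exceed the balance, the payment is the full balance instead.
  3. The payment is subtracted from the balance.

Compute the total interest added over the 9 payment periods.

$5,073.39

Payment period 1: $34,543.01 +$794.48 interest = $35,337.49; pay $794.48 → $34,543.01
Payment period 2: $34,543.01 +$794.48 interest = $35,337.49; pay $794.48 → $34,543.01
Payment period 3: $34,543.01 +$794.48 interest = $35,337.49; pay $794.48 → $34,543.01
Payment period 4: $34,543.01 +$794.48 interest = $35,337.49; pay $6,632.47 → $28,705.02
Payment period 5: $28,705.02 +$660.21 interest = $29,365.23; pay $6,632.47 → $22,732.76
Payment period 6: $22,732.76 +$522.85 interest = $23,255.61; pay $6,632.47 → $16,623.14
Payment period 7: $16,623.14 +$382.33 interest = $17,005.47; pay $6,632.47 → $10,373.00
Payment period 8: $10,373.00 +$238.57 interest = $10,611.57; pay $6,632.47 → $3,979.10
Payment period 9: $3,979.10 +$91.51 interest = $4,070.61; pay $4,070.61 → $0.00
Total interest: $794.48 + $794.48 + $794.48 + $794.48 + $660.21 + $522.85 + $382.33 + $238.57 + $91.51 = $5,073.39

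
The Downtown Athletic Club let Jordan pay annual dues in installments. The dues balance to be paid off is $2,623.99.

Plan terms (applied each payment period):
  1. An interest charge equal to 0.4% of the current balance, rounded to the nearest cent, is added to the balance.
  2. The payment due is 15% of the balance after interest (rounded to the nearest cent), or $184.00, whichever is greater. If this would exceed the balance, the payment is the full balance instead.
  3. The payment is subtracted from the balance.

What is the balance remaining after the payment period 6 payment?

$1,008.51

# | Opening | Interest | Payment | End bal
1 | $2,623.99 | $10.50 | $395.17 | $2,239.32
2 | $2,239.32 | $8.96 | $337.24 | $1,911.04
3 | $1,911.04 | $7.64 | $287.80 | $1,630.88
4 | $1,630.88 | $6.52 | $245.61 | $1,391.79
5 | $1,391.79 | $5.57 | $209.60 | $1,187.76
6 | $1,187.76 | $4.75 | $184.00 | $1,008.51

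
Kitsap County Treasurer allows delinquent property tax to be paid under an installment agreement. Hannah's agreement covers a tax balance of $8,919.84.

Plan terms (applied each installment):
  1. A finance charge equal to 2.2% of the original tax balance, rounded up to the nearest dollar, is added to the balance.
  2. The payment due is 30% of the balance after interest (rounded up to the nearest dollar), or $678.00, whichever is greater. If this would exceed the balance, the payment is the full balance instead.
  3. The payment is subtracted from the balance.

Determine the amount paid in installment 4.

$1,068.00

Installment 1: opening $8,919.84; interest $197.00 → $9,116.84; payment $2,736.00; balance $6,380.84
Installment 2: opening $6,380.84; interest $197.00 → $6,577.84; payment $1,974.00; balance $4,603.84
Installment 3: opening $4,603.84; interest $197.00 → $4,800.84; payment $1,441.00; balance $3,359.84
Installment 4: opening $3,359.84; interest $197.00 → $3,556.84; payment $1,068.00; balance $2,488.84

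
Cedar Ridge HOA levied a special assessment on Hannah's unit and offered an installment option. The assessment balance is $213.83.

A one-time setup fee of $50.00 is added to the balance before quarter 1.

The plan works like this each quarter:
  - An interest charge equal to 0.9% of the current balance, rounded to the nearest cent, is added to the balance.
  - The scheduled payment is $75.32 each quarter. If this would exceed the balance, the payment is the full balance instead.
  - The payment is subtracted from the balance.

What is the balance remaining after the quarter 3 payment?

Quarter 1: $263.83 +$2.37 interest = $266.20; pay $75.32 → $190.88
Quarter 2: $190.88 +$1.72 interest = $192.60; pay $75.32 → $117.28
Quarter 3: $117.28 +$1.06 interest = $118.34; pay $75.32 → $43.02

$43.02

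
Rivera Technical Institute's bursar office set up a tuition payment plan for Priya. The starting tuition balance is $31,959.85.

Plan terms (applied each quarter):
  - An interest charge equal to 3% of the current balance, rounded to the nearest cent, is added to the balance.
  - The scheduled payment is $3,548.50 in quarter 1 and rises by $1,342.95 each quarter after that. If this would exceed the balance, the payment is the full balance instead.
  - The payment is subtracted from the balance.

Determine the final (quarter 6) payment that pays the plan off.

Quarter 1: $31,959.85 +$958.80 interest = $32,918.65; pay $3,548.50 → $29,370.15
Quarter 2: $29,370.15 +$881.10 interest = $30,251.25; pay $4,891.45 → $25,359.80
Quarter 3: $25,359.80 +$760.79 interest = $26,120.59; pay $6,234.40 → $19,886.19
Quarter 4: $19,886.19 +$596.59 interest = $20,482.78; pay $7,577.35 → $12,905.43
Quarter 5: $12,905.43 +$387.16 interest = $13,292.59; pay $8,920.30 → $4,372.29
Quarter 6: $4,372.29 +$131.17 interest = $4,503.46; pay $4,503.46 → $0.00

$4,503.46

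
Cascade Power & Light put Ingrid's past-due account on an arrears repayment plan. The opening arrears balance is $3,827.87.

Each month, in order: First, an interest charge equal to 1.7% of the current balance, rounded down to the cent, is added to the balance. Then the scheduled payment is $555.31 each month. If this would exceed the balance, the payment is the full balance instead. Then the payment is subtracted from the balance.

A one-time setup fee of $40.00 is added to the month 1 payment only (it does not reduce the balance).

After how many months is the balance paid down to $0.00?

8

Month 1: opening $3,827.87; interest $65.07 → $3,892.94; payment $555.31 (+ $40.00 fee); balance $3,337.63
Month 2: opening $3,337.63; interest $56.73 → $3,394.36; payment $555.31; balance $2,839.05
Month 3: opening $2,839.05; interest $48.26 → $2,887.31; payment $555.31; balance $2,332.00
Month 4: opening $2,332.00; interest $39.64 → $2,371.64; payment $555.31; balance $1,816.33
Month 5: opening $1,816.33; interest $30.87 → $1,847.20; payment $555.31; balance $1,291.89
Month 6: opening $1,291.89; interest $21.96 → $1,313.85; payment $555.31; balance $758.54
Month 7: opening $758.54; interest $12.89 → $771.43; payment $555.31; balance $216.12
Month 8: opening $216.12; interest $3.67 → $219.79; payment $219.79; balance $0.00
Balance reaches $0.00 in month 8.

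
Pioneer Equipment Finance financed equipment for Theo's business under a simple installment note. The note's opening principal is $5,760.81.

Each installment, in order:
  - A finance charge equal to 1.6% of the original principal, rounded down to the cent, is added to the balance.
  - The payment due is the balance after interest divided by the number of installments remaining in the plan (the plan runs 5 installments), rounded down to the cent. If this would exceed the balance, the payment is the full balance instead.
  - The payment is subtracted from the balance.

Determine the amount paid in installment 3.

Installment 1: opening $5,760.81; interest $92.17 → $5,852.98; payment $1,170.59; balance $4,682.39
Installment 2: opening $4,682.39; interest $92.17 → $4,774.56; payment $1,193.64; balance $3,580.92
Installment 3: opening $3,580.92; interest $92.17 → $3,673.09; payment $1,224.36; balance $2,448.73

$1,224.36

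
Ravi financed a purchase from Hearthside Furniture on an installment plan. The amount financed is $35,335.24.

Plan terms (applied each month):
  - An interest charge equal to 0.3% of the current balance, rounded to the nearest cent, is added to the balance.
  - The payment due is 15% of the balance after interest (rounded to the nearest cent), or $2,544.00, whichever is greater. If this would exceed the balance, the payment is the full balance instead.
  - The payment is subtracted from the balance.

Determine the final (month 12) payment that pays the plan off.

Month 1: $35,335.24 +$106.01 interest = $35,441.25; pay $5,316.19 → $30,125.06
Month 2: $30,125.06 +$90.38 interest = $30,215.44; pay $4,532.32 → $25,683.12
Month 3: $25,683.12 +$77.05 interest = $25,760.17; pay $3,864.03 → $21,896.14
Month 4: $21,896.14 +$65.69 interest = $21,961.83; pay $3,294.27 → $18,667.56
Month 5: $18,667.56 +$56.00 interest = $18,723.56; pay $2,808.53 → $15,915.03
Month 6: $15,915.03 +$47.75 interest = $15,962.78; pay $2,544.00 → $13,418.78
Month 7: $13,418.78 +$40.26 interest = $13,459.04; pay $2,544.00 → $10,915.04
Month 8: $10,915.04 +$32.75 interest = $10,947.79; pay $2,544.00 → $8,403.79
Month 9: $8,403.79 +$25.21 interest = $8,429.00; pay $2,544.00 → $5,885.00
Month 10: $5,885.00 +$17.66 interest = $5,902.66; pay $2,544.00 → $3,358.66
Month 11: $3,358.66 +$10.08 interest = $3,368.74; pay $2,544.00 → $824.74
Month 12: $824.74 +$2.47 interest = $827.21; pay $827.21 → $0.00

$827.21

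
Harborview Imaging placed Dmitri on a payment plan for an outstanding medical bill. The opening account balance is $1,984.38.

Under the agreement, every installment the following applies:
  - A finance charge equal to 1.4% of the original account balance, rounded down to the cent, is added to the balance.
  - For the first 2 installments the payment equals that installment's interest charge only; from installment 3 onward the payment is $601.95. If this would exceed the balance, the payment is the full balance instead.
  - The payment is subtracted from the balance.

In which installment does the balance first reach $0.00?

Installment 1: $1,984.38 +$27.78 interest = $2,012.16; pay $27.78 → $1,984.38
Installment 2: $1,984.38 +$27.78 interest = $2,012.16; pay $27.78 → $1,984.38
Installment 3: $1,984.38 +$27.78 interest = $2,012.16; pay $601.95 → $1,410.21
Installment 4: $1,410.21 +$27.78 interest = $1,437.99; pay $601.95 → $836.04
Installment 5: $836.04 +$27.78 interest = $863.82; pay $601.95 → $261.87
Installment 6: $261.87 +$27.78 interest = $289.65; pay $289.65 → $0.00
Balance reaches $0.00 in installment 6.

6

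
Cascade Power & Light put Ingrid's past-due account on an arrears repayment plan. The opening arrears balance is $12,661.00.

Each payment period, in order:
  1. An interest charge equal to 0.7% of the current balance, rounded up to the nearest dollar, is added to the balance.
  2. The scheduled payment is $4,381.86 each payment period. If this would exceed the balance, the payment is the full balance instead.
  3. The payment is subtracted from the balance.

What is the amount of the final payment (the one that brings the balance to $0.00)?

Payment period 1: opening $12,661.00; interest $89.00 → $12,750.00; payment $4,381.86; balance $8,368.14
Payment period 2: opening $8,368.14; interest $59.00 → $8,427.14; payment $4,381.86; balance $4,045.28
Payment period 3: opening $4,045.28; interest $29.00 → $4,074.28; payment $4,074.28; balance $0.00

$4,074.28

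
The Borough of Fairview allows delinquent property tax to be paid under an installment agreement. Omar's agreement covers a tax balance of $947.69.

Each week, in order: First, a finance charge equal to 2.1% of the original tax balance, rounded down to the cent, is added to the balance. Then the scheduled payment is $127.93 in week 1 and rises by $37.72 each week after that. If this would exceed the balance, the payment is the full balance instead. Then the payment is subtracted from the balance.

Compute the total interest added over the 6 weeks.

$119.40

Week 1: $947.69 +$19.90 interest = $967.59; pay $127.93 → $839.66
Week 2: $839.66 +$19.90 interest = $859.56; pay $165.65 → $693.91
Week 3: $693.91 +$19.90 interest = $713.81; pay $203.37 → $510.44
Week 4: $510.44 +$19.90 interest = $530.34; pay $241.09 → $289.25
Week 5: $289.25 +$19.90 interest = $309.15; pay $278.81 → $30.34
Week 6: $30.34 +$19.90 interest = $50.24; pay $50.24 → $0.00
Total interest: $19.90 + $19.90 + $19.90 + $19.90 + $19.90 + $19.90 = $119.40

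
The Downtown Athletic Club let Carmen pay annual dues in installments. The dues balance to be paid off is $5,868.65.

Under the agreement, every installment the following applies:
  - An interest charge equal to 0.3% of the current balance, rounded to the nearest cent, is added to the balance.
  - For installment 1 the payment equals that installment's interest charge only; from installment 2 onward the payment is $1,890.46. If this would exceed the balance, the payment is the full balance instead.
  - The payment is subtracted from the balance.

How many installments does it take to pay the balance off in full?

Installment 1: opening $5,868.65; interest $17.61 → $5,886.26; payment $17.61; balance $5,868.65
Installment 2: opening $5,868.65; interest $17.61 → $5,886.26; payment $1,890.46; balance $3,995.80
Installment 3: opening $3,995.80; interest $11.99 → $4,007.79; payment $1,890.46; balance $2,117.33
Installment 4: opening $2,117.33; interest $6.35 → $2,123.68; payment $1,890.46; balance $233.22
Installment 5: opening $233.22; interest $0.70 → $233.92; payment $233.92; balance $0.00
Balance reaches $0.00 in installment 5.

5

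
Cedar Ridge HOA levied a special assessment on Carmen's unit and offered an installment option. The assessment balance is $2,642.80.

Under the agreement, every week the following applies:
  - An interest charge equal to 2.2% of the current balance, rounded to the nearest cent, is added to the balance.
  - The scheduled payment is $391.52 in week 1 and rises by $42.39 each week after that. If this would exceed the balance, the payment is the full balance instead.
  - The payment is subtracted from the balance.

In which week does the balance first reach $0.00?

6

# | Opening | Interest | Payment | End bal
1 | $2,642.80 | $58.14 | $391.52 | $2,309.42
2 | $2,309.42 | $50.81 | $433.91 | $1,926.32
3 | $1,926.32 | $42.38 | $476.30 | $1,492.40
4 | $1,492.40 | $32.83 | $518.69 | $1,006.54
5 | $1,006.54 | $22.14 | $561.08 | $467.60
6 | $467.60 | $10.29 | $477.89 | $0.00
Balance reaches $0.00 in week 6.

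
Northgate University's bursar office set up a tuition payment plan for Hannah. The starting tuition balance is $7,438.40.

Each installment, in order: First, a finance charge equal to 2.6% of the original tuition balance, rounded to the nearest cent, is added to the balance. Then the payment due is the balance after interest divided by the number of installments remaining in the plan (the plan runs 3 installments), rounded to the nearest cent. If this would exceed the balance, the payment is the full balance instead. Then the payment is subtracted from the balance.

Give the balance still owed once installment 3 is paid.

# | Opening | Interest | Payment | End bal
1 | $7,438.40 | $193.40 | $2,543.93 | $5,087.87
2 | $5,087.87 | $193.40 | $2,640.64 | $2,640.63
3 | $2,640.63 | $193.40 | $2,834.03 | $0.00

$0.00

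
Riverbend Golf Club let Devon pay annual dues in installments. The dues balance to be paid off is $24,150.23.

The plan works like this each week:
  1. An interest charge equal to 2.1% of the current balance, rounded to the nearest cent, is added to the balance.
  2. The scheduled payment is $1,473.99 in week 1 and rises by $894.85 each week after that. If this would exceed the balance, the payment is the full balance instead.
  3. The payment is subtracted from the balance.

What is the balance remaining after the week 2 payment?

Week 1: opening $24,150.23; interest $507.15 → $24,657.38; payment $1,473.99; balance $23,183.39
Week 2: opening $23,183.39; interest $486.85 → $23,670.24; payment $2,368.84; balance $21,301.40

$21,301.40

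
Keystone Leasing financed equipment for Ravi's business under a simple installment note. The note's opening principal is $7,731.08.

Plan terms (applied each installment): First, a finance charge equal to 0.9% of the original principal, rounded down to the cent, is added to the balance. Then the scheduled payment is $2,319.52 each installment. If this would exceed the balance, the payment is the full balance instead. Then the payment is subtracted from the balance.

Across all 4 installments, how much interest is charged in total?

Installment 1: opening $7,731.08; interest $69.57 → $7,800.65; payment $2,319.52; balance $5,481.13
Installment 2: opening $5,481.13; interest $69.57 → $5,550.70; payment $2,319.52; balance $3,231.18
Installment 3: opening $3,231.18; interest $69.57 → $3,300.75; payment $2,319.52; balance $981.23
Installment 4: opening $981.23; interest $69.57 → $1,050.80; payment $1,050.80; balance $0.00
Total interest: $69.57 + $69.57 + $69.57 + $69.57 = $278.28

$278.28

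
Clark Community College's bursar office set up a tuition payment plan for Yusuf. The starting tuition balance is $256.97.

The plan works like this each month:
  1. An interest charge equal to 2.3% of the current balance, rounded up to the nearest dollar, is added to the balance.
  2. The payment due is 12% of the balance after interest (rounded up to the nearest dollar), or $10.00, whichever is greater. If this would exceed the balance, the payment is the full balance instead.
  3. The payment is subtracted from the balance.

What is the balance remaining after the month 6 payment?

$135.97

Month 1: opening $256.97; interest $6.00 → $262.97; payment $32.00; balance $230.97
Month 2: opening $230.97; interest $6.00 → $236.97; payment $29.00; balance $207.97
Month 3: opening $207.97; interest $5.00 → $212.97; payment $26.00; balance $186.97
Month 4: opening $186.97; interest $5.00 → $191.97; payment $24.00; balance $167.97
Month 5: opening $167.97; interest $4.00 → $171.97; payment $21.00; balance $150.97
Month 6: opening $150.97; interest $4.00 → $154.97; payment $19.00; balance $135.97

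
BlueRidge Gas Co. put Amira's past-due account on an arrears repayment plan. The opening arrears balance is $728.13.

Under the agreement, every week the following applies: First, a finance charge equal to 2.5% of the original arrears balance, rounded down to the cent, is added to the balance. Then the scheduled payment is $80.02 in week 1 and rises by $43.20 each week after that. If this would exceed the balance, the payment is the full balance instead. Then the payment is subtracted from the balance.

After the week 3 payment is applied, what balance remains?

Week 1: opening $728.13; interest $18.20 → $746.33; payment $80.02; balance $666.31
Week 2: opening $666.31; interest $18.20 → $684.51; payment $123.22; balance $561.29
Week 3: opening $561.29; interest $18.20 → $579.49; payment $166.42; balance $413.07

$413.07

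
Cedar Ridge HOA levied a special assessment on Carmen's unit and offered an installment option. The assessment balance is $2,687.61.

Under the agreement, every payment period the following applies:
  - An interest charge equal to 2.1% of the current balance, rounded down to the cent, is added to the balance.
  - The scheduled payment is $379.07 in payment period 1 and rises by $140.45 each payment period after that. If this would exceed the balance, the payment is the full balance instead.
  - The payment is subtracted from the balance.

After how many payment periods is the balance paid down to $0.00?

Payment period 1: opening $2,687.61; interest $56.43 → $2,744.04; payment $379.07; balance $2,364.97
Payment period 2: opening $2,364.97; interest $49.66 → $2,414.63; payment $519.52; balance $1,895.11
Payment period 3: opening $1,895.11; interest $39.79 → $1,934.90; payment $659.97; balance $1,274.93
Payment period 4: opening $1,274.93; interest $26.77 → $1,301.70; payment $800.42; balance $501.28
Payment period 5: opening $501.28; interest $10.52 → $511.80; payment $511.80; balance $0.00
Balance reaches $0.00 in payment period 5.

5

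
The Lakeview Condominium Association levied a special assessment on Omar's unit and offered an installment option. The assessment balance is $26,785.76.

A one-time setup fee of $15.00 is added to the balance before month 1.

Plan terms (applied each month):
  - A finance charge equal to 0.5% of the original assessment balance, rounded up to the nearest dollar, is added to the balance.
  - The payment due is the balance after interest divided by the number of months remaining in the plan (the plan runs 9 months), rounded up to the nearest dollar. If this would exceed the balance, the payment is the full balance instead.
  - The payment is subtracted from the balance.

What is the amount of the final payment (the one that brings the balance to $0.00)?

# | Opening | Interest | Payment | End bal
1 | $26,800.76 | $134.00 | $2,993.00 | $23,941.76
2 | $23,941.76 | $134.00 | $3,010.00 | $21,065.76
3 | $21,065.76 | $134.00 | $3,029.00 | $18,170.76
4 | $18,170.76 | $134.00 | $3,051.00 | $15,253.76
5 | $15,253.76 | $134.00 | $3,078.00 | $12,309.76
6 | $12,309.76 | $134.00 | $3,111.00 | $9,332.76
7 | $9,332.76 | $134.00 | $3,156.00 | $6,310.76
8 | $6,310.76 | $134.00 | $3,223.00 | $3,221.76
9 | $3,221.76 | $134.00 | $3,355.76 | $0.00

$3,355.76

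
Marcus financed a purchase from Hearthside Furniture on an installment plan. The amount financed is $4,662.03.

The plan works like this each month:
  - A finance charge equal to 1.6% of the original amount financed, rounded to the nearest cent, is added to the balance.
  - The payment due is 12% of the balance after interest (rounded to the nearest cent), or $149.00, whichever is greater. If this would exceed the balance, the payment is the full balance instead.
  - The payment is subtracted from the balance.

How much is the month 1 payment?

Month 1: opening $4,662.03; interest $74.59 → $4,736.62; payment $568.39; balance $4,168.23

$568.39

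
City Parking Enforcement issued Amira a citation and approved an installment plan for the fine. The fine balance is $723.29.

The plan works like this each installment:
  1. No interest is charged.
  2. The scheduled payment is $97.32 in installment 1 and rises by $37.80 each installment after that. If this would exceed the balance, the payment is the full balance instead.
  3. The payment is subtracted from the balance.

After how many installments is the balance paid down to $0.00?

5

Installment 1: $723.29 − $97.32 → $625.97
Installment 2: $625.97 − $135.12 → $490.85
Installment 3: $490.85 − $172.92 → $317.93
Installment 4: $317.93 − $210.72 → $107.21
Installment 5: $107.21 − $107.21 → $0.00
Balance reaches $0.00 in installment 5.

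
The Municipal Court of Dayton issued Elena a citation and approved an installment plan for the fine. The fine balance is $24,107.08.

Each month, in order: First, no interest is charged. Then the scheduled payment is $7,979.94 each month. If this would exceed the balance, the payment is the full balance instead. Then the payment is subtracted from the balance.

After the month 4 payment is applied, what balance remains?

# | Opening | Payment | End bal
1 | $24,107.08 | $7,979.94 | $16,127.14
2 | $16,127.14 | $7,979.94 | $8,147.20
3 | $8,147.20 | $7,979.94 | $167.26
4 | $167.26 | $167.26 | $0.00

$0.00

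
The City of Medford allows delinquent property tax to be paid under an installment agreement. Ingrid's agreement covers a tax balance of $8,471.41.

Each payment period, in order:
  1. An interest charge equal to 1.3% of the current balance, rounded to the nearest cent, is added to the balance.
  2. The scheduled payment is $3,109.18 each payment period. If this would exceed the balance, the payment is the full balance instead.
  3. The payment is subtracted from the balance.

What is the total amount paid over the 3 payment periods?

$8,684.33

Payment period 1: opening $8,471.41; interest $110.13 → $8,581.54; payment $3,109.18; balance $5,472.36
Payment period 2: opening $5,472.36; interest $71.14 → $5,543.50; payment $3,109.18; balance $2,434.32
Payment period 3: opening $2,434.32; interest $31.65 → $2,465.97; payment $2,465.97; balance $0.00
Total paid: $8,684.33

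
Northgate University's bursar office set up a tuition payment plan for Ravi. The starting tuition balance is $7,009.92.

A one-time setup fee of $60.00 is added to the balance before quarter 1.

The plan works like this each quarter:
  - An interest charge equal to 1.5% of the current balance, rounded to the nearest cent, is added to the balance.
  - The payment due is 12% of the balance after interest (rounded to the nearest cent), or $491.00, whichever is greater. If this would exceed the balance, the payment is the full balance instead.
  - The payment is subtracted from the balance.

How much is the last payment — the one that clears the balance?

# | Opening | Interest | Payment | End bal
1 | $7,069.92 | $106.05 | $861.12 | $6,314.85
2 | $6,314.85 | $94.72 | $769.15 | $5,640.42
3 | $5,640.42 | $84.61 | $687.00 | $5,038.03
4 | $5,038.03 | $75.57 | $613.63 | $4,499.97
5 | $4,499.97 | $67.50 | $548.10 | $4,019.37
6 | $4,019.37 | $60.29 | $491.00 | $3,588.66
7 | $3,588.66 | $53.83 | $491.00 | $3,151.49
8 | $3,151.49 | $47.27 | $491.00 | $2,707.76
9 | $2,707.76 | $40.62 | $491.00 | $2,257.38
10 | $2,257.38 | $33.86 | $491.00 | $1,800.24
11 | $1,800.24 | $27.00 | $491.00 | $1,336.24
12 | $1,336.24 | $20.04 | $491.00 | $865.28
13 | $865.28 | $12.98 | $491.00 | $387.26
14 | $387.26 | $5.81 | $393.07 | $0.00

$393.07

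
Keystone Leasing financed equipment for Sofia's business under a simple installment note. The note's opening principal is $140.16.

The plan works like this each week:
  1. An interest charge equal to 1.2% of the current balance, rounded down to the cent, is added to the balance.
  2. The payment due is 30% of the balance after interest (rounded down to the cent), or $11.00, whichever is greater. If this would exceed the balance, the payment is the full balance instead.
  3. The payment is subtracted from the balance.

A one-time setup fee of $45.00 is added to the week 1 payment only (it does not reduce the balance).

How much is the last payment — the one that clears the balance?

Week 1: opening $140.16; interest $1.68 → $141.84; payment $42.55 (+ $45.00 fee); balance $99.29
Week 2: opening $99.29; interest $1.19 → $100.48; payment $30.14; balance $70.34
Week 3: opening $70.34; interest $0.84 → $71.18; payment $21.35; balance $49.83
Week 4: opening $49.83; interest $0.59 → $50.42; payment $15.12; balance $35.30
Week 5: opening $35.30; interest $0.42 → $35.72; payment $11.00; balance $24.72
Week 6: opening $24.72; interest $0.29 → $25.01; payment $11.00; balance $14.01
Week 7: opening $14.01; interest $0.16 → $14.17; payment $11.00; balance $3.17
Week 8: opening $3.17; interest $0.03 → $3.20; payment $3.20; balance $0.00

$3.20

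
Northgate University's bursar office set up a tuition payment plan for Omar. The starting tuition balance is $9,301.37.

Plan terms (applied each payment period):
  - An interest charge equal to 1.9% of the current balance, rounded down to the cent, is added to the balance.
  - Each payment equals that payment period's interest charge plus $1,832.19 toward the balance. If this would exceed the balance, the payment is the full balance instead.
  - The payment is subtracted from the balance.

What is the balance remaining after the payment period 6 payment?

$0.00

Payment period 1: $9,301.37 +$176.72 interest = $9,478.09; pay $2,008.91 → $7,469.18
Payment period 2: $7,469.18 +$141.91 interest = $7,611.09; pay $1,974.10 → $5,636.99
Payment period 3: $5,636.99 +$107.10 interest = $5,744.09; pay $1,939.29 → $3,804.80
Payment period 4: $3,804.80 +$72.29 interest = $3,877.09; pay $1,904.48 → $1,972.61
Payment period 5: $1,972.61 +$37.47 interest = $2,010.08; pay $1,869.66 → $140.42
Payment period 6: $140.42 +$2.66 interest = $143.08; pay $143.08 → $0.00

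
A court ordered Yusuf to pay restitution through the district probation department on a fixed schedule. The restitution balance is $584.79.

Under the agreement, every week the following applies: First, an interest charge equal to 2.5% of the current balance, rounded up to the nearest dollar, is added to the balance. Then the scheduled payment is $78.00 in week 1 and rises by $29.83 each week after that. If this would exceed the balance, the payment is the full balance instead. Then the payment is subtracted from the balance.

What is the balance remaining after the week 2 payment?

Week 1: $584.79 +$15.00 interest = $599.79; pay $78.00 → $521.79
Week 2: $521.79 +$14.00 interest = $535.79; pay $107.83 → $427.96

$427.96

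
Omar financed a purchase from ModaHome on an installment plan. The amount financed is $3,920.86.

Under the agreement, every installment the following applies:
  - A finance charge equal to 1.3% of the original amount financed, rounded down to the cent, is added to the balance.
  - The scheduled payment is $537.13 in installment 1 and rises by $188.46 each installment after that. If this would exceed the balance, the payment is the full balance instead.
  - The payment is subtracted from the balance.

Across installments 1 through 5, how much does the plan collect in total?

# | Opening | Interest | Payment | End bal
1 | $3,920.86 | $50.97 | $537.13 | $3,434.70
2 | $3,434.70 | $50.97 | $725.59 | $2,760.08
3 | $2,760.08 | $50.97 | $914.05 | $1,897.00
4 | $1,897.00 | $50.97 | $1,102.51 | $845.46
5 | $845.46 | $50.97 | $896.43 | $0.00
Total paid: $4,175.71

$4,175.71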